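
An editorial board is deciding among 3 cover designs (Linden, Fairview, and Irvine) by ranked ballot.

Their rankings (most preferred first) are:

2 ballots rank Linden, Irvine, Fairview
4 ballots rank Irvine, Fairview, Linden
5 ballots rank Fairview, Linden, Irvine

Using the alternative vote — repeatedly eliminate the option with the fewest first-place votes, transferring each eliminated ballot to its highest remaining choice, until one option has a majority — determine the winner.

Round 1: Fairview 5, Irvine 4, Linden 2. Linden has the fewest and is eliminated.
Round 2: Irvine 6, Fairview 5. Irvine has a majority.

Irvine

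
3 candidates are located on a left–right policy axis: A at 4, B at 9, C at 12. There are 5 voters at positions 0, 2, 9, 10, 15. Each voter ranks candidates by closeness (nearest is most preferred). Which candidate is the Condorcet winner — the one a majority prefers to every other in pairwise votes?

With single-peaked preferences on a line, the Condorcet winner is the candidate closest to the median voter.
The median voter (position 9) is closest to B at 9.
Check: B vs A — voters closer to B: 3 of 5.

B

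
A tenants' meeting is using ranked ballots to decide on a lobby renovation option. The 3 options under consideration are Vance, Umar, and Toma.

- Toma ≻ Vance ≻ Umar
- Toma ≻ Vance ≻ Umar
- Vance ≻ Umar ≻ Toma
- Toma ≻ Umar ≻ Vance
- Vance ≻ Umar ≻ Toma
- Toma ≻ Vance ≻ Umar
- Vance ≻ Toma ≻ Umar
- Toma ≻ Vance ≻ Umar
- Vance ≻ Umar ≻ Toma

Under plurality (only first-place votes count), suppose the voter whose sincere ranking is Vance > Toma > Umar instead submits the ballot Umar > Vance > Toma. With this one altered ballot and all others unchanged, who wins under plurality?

First-place totals with the altered ballot: Vance 3, Umar 1, Toma 5.
The winner is unchanged: still Toma.

Toma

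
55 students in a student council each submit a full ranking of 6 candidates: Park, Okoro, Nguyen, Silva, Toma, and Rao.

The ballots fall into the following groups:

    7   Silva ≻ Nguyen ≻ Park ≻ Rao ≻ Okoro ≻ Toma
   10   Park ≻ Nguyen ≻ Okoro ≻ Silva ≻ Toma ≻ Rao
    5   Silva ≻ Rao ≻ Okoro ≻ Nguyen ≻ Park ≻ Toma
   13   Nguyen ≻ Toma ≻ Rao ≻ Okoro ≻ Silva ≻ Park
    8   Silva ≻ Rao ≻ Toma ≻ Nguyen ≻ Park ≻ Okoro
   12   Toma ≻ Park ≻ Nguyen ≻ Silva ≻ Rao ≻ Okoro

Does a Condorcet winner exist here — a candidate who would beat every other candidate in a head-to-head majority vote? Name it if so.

Nguyen

Head-to-head results (55 voters total):
Park vs Okoro: Park wins 37–18.
Park vs Nguyen: Nguyen wins 33–22.
Park vs Silva: Silva wins 33–22.
Park vs Toma: Toma wins 33–22.
Park vs Rao: Park wins 29–26.
Okoro vs Nguyen: Nguyen wins 50–5.
Okoro vs Silva: Silva wins 32–23.
Okoro vs Toma: Toma wins 33–22.
Okoro vs Rao: Rao wins 45–10.
Nguyen vs Silva: Nguyen wins 35–20.
Nguyen vs Toma: Nguyen wins 35–20.
Nguyen vs Rao: Nguyen wins 42–13.
Silva vs Toma: Silva wins 30–25.
Silva vs Rao: Silva wins 42–13.
Toma vs Rao: Toma wins 35–20.
Nguyen beats each rival — Park (33–22), Okoro (50–5), Silva (35–20), Toma (35–20), Rao (42–13) — so Nguyen is the Condorcet winner.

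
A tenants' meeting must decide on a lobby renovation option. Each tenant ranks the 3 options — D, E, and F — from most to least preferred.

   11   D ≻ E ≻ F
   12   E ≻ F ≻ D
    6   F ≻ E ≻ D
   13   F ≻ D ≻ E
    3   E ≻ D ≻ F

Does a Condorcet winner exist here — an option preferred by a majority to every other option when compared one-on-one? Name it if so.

No Condorcet winner

Head-to-head results (45 voters total):
D vs E: D wins 24–21.
D vs F: F wins 31–14.
E vs F: E wins 26–19.
No candidate beats all others: D beats E beats F beats D, a majority cycle.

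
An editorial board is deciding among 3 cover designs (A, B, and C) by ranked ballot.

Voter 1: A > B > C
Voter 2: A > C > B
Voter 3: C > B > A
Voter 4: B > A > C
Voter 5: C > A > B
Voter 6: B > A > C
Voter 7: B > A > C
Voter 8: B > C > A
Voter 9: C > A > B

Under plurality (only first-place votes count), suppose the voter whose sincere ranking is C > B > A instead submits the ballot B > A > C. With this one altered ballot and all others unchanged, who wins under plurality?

First-place totals with the altered ballot: A 2, B 5, C 2.
The winner is unchanged: still B.

B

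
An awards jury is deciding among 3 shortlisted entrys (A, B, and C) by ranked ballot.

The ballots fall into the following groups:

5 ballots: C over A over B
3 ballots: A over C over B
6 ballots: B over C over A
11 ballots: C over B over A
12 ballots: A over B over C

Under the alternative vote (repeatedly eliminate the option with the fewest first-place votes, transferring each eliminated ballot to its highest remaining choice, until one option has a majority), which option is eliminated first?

B

Round 1: C 16, A 15, B 6. B has the fewest and is eliminated.
Round 2: C 22, A 15. C has a majority.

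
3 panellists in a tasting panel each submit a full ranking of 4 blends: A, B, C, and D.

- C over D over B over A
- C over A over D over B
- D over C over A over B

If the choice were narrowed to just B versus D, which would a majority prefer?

D

Ballots ranking B above D: 0.
Ballots ranking D above B: 3.
D wins the head-to-head, 3–0.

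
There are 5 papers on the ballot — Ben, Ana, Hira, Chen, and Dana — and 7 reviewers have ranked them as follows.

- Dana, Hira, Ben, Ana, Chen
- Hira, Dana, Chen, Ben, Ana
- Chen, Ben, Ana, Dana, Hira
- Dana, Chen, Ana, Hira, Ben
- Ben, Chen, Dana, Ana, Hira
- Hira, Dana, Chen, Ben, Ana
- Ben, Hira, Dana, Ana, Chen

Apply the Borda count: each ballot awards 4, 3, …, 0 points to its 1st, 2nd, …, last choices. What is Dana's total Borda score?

Borda scores:
  Ben: 2 + 1 + 3 + 0 + 4 + 1 + 4 = 15
  Ana: 1 + 0 + 2 + 2 + 1 + 0 + 1 = 7
  Hira: 3 + 4 + 0 + 1 + 0 + 4 + 3 = 15
  Chen: 0 + 2 + 4 + 3 + 3 + 2 + 0 = 14
  Dana: 4 + 3 + 1 + 4 + 2 + 3 + 2 = 19

19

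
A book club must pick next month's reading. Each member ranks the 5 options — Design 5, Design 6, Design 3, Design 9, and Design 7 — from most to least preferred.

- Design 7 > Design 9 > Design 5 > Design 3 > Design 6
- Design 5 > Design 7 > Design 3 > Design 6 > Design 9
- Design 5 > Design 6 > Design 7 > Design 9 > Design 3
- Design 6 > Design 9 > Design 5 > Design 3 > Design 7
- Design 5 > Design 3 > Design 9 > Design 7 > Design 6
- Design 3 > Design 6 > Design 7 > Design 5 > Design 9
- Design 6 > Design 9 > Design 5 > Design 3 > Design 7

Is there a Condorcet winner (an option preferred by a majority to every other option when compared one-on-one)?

Head-to-head results (7 voters total):
Design 5 vs Design 6: Design 5 wins 4–3.
Design 5 vs Design 3: Design 5 wins 6–1.
Design 5 vs Design 9: Design 5 wins 4–3.
Design 5 vs Design 7: Design 5 wins 5–2.
Design 6 vs Design 3: Design 3 wins 4–3.
Design 6 vs Design 9: Design 6 wins 5–2.
Design 6 vs Design 7: Design 6 wins 4–3.
Design 3 vs Design 9: Design 9 wins 4–3.
Design 3 vs Design 7: Design 3 wins 4–3.
Design 9 vs Design 7: Design 7 wins 4–3.
Design 5 beats each rival — Design 6 (4–3), Design 3 (6–1), Design 9 (4–3), Design 7 (5–2) — so Design 5 is the Condorcet winner.

Yes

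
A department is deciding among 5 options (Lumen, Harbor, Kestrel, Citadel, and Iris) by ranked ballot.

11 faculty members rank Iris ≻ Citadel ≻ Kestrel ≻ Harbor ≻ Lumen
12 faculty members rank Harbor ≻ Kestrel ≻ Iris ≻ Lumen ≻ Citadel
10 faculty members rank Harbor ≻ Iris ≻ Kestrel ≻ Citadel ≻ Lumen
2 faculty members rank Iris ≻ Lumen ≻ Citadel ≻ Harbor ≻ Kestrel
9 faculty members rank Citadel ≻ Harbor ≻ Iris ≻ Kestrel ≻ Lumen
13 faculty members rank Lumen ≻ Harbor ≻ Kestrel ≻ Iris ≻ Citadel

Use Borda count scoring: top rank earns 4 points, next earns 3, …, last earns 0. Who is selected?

Harbor

Borda scores:
  Lumen: 11·0 + 12·1 + 10·0 + 2·3 + 9·0 + 13·4 = 70
  Harbor: 11·1 + 12·4 + 10·4 + 2·1 + 9·3 + 13·3 = 167
  Kestrel: 11·2 + 12·3 + 10·2 + 2·0 + 9·1 + 13·2 = 113
  Citadel: 11·3 + 12·0 + 10·1 + 2·2 + 9·4 + 13·0 = 83
  Iris: 11·4 + 12·2 + 10·3 + 2·4 + 9·2 + 13·1 = 137
Harbor has the highest total.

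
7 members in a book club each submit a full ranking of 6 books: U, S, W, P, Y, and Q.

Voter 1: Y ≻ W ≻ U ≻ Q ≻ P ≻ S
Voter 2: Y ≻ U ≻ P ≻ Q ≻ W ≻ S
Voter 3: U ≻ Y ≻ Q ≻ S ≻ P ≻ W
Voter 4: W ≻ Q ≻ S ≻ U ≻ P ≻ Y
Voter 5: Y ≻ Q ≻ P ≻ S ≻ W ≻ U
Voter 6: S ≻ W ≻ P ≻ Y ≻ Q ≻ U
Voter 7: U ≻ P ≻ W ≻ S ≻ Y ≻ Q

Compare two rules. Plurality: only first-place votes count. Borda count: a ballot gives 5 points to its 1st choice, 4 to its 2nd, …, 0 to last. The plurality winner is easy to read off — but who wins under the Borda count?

Plurality first-place counts: U 2, S 1, W 1, P 0, Y 3, Q 0 → Y.
Borda totals: U 19, S 14, W 18, P 16, Y 22, Q 16 → Y.

Y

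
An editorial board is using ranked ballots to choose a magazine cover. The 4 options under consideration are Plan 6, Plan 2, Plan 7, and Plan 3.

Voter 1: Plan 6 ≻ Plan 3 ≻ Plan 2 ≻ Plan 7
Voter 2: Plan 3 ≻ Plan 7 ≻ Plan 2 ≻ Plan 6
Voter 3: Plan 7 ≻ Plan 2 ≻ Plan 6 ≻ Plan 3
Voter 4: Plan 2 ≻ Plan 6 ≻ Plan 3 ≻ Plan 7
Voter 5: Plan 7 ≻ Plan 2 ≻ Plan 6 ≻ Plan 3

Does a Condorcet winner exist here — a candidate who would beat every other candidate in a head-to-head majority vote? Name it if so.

Head-to-head results (5 voters total):
Plan 6 vs Plan 2: Plan 2 wins 4–1.
Plan 6 vs Plan 7: Plan 7 wins 3–2.
Plan 6 vs Plan 3: Plan 6 wins 4–1.
Plan 2 vs Plan 7: Plan 7 wins 3–2.
Plan 2 vs Plan 3: Plan 2 wins 3–2.
Plan 7 vs Plan 3: Plan 3 wins 3–2.
No candidate beats all others: Plan 6 beats Plan 3 beats Plan 7 beats Plan 6, a majority cycle.

None — there is no Condorcet winner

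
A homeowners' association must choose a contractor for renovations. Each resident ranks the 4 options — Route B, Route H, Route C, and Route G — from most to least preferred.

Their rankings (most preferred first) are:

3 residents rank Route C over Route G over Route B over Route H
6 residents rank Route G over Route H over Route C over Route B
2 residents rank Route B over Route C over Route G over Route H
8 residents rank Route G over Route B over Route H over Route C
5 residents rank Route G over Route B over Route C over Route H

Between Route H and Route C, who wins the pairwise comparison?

Route H

Ballots ranking Route H above Route C: 6+8 = 14.
Ballots ranking Route C above Route H: 3+2+5 = 10.
Route H wins the head-to-head, 14–10.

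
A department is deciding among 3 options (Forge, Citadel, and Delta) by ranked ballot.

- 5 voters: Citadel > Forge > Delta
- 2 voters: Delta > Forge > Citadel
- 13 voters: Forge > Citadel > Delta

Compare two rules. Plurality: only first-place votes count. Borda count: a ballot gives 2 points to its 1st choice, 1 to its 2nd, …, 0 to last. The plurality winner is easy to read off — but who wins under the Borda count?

Forge

Plurality first-place counts: Forge 13, Citadel 5, Delta 2 → Forge.
Borda totals: Forge 33, Citadel 23, Delta 4 → Forge.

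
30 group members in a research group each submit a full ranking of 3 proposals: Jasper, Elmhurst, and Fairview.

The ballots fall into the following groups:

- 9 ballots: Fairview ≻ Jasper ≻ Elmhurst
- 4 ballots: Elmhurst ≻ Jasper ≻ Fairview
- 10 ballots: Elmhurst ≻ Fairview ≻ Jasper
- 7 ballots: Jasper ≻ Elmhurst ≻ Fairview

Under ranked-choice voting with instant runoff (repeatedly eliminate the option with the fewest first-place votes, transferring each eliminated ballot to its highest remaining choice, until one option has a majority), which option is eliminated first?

Jasper

Round 1: Elmhurst 14, Fairview 9, Jasper 7. Jasper has the fewest and is eliminated.
Round 2: Elmhurst 21, Fairview 9. Elmhurst has a majority.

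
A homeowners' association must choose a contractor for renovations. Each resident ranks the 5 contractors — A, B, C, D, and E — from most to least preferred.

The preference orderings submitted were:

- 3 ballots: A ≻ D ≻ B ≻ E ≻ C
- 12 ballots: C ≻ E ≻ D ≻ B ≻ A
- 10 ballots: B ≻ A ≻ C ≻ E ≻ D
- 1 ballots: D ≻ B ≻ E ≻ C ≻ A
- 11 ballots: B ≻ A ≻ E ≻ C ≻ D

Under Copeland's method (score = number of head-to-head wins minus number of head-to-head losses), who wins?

Pairwise results:
  A vs B: B wins 34–3.
  A vs C: A wins 24–13.
  A vs D: A wins 24–13.
  A vs E: A wins 24–13.
  B vs C: B wins 25–12.
  B vs D: B wins 21–16.
  B vs E: B wins 25–12.
  C vs D: C wins 33–4.
  C vs E: C wins 22–15.
  D vs E: E wins 33–4.
Copeland scores (wins − losses):
  A: 3 − 1 = 2
  B: 4 − 0 = 4
  C: 2 − 2 = 0
  D: 0 − 4 = -4
  E: 1 − 3 = -2
B has the best Copeland score.

B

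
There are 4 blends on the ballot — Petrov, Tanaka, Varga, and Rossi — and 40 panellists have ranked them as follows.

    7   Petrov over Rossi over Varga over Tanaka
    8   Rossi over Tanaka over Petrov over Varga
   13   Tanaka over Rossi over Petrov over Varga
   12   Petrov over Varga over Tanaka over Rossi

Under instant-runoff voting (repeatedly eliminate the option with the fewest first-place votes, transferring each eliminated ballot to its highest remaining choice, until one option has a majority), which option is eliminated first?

Round 1: Petrov 19, Tanaka 13, Rossi 8, Varga 0. Varga has the fewest and is eliminated.
Round 2: Petrov 19, Tanaka 13, Rossi 8. Rossi has the fewest and is eliminated.
Round 3: Tanaka 21, Petrov 19. Tanaka has a majority.

Varga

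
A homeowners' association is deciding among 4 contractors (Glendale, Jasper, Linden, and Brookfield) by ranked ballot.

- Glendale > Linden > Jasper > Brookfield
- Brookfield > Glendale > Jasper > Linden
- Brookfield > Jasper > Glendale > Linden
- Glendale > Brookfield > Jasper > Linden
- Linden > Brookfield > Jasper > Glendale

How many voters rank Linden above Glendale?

Ballots ranking Linden above Glendale: 1.
Ballots ranking Glendale above Linden: 4.
So 1 of 5 voters prefer Linden to Glendale.

1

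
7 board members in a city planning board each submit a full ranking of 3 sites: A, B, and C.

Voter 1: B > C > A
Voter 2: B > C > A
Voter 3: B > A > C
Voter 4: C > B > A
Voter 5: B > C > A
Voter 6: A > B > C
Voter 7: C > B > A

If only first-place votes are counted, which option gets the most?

B

First-place vote totals:
  A: 1
  B: 4
  C: 2
B has the most first-place votes.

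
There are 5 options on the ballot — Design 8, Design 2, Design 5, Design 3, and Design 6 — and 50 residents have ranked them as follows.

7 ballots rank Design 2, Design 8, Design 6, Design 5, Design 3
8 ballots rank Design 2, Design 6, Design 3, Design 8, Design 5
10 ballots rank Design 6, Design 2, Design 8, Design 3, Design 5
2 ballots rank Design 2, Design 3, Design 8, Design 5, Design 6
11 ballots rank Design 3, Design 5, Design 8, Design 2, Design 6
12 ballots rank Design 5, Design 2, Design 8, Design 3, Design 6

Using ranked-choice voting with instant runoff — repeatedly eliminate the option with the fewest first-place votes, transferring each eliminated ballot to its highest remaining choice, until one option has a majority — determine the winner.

Design 2

Round 1: Design 2 17, Design 5 12, Design 3 11, Design 6 10, Design 8 0. Design 8 has the fewest and is eliminated.
Round 2: Design 2 17, Design 5 12, Design 3 11, Design 6 10. Design 6 has the fewest and is eliminated.
Round 3: Design 2 27, Design 5 12, Design 3 11. Design 2 has a majority.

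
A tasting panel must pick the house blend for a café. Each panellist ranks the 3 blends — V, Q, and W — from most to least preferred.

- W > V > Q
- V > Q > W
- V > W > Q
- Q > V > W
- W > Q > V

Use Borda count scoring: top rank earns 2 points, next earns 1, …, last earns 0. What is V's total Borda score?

6

Borda scores:
  V: 1 + 2 + 2 + 1 + 0 = 6
  Q: 0 + 1 + 0 + 2 + 1 = 4
  W: 2 + 0 + 1 + 0 + 2 = 5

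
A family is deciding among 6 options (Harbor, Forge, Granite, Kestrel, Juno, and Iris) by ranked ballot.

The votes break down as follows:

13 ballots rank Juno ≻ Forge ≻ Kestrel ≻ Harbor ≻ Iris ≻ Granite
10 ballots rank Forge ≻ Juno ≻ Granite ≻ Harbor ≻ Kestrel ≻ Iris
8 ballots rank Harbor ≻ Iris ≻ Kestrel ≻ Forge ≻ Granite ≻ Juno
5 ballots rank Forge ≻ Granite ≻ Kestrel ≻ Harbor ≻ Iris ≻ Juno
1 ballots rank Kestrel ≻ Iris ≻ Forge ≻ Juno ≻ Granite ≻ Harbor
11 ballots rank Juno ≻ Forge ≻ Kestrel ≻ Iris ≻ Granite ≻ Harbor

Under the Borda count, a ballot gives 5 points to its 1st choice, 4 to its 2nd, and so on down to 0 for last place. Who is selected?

Forge

Borda scores:
  Harbor: 13·2 + 10·2 + 8·5 + 5·2 + 0 + 11·0 = 96
  Forge: 13·4 + 10·5 + 8·2 + 5·5 + 3 + 11·4 = 190
  Granite: 13·0 + 10·3 + 8·1 + 5·4 + 1 + 11·1 = 70
  Kestrel: 13·3 + 10·1 + 8·3 + 5·3 + 5 + 11·3 = 126
  Juno: 13·5 + 10·4 + 8·0 + 5·0 + 2 + 11·5 = 162
  Iris: 13·1 + 10·0 + 8·4 + 5·1 + 4 + 11·2 = 76
Forge has the highest total.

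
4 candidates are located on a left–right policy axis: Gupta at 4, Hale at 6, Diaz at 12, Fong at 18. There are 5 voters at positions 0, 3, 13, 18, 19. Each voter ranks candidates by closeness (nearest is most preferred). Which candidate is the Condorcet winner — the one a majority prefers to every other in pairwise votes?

With single-peaked preferences on a line, the Condorcet winner is the candidate closest to the median voter.
The median voter (position 13) is closest to Diaz at 12.
Check: Diaz vs Hale — voters closer to Diaz: 3 of 5.

Diaz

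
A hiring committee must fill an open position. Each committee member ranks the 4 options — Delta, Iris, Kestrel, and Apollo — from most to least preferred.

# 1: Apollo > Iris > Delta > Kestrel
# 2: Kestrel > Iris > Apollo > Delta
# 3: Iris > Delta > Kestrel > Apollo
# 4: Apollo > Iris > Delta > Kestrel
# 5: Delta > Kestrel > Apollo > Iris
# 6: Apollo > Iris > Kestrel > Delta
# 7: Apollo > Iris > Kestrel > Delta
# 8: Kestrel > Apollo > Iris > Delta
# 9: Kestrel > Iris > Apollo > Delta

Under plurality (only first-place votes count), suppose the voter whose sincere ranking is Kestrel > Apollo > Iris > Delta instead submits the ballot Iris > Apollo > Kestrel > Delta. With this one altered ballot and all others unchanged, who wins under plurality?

Apollo

First-place totals with the altered ballot: Delta 1, Iris 2, Kestrel 2, Apollo 4.
The winner is unchanged: still Apollo.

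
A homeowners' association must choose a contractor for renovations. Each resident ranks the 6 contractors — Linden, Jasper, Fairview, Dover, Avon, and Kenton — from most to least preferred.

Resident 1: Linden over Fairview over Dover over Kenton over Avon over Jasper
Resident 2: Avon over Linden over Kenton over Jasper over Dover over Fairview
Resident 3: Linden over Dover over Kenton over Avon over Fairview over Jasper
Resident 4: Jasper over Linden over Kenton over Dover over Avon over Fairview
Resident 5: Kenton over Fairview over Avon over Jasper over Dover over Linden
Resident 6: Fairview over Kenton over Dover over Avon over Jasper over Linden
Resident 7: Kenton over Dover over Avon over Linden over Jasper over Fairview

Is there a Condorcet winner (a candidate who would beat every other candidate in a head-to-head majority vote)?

No

Head-to-head results (7 voters total):
Linden vs Jasper: Linden wins 4–3.
Linden vs Fairview: Linden wins 5–2.
Linden vs Dover: Linden wins 4–3.
Linden vs Avon: Avon wins 4–3.
Linden vs Kenton: Linden wins 4–3.
Jasper vs Fairview: Fairview wins 4–3.
Jasper vs Dover: Dover wins 4–3.
Jasper vs Avon: Avon wins 6–1.
Jasper vs Kenton: Kenton wins 6–1.
Fairview vs Dover: Dover wins 4–3.
Fairview vs Avon: Avon wins 4–3.
Fairview vs Kenton: Kenton wins 5–2.
Dover vs Avon: Dover wins 5–2.
Dover vs Kenton: Kenton wins 5–2.
Avon vs Kenton: Kenton wins 6–1.
No candidate beats all others: Linden beats Dover beats Avon beats Linden, a majority cycle.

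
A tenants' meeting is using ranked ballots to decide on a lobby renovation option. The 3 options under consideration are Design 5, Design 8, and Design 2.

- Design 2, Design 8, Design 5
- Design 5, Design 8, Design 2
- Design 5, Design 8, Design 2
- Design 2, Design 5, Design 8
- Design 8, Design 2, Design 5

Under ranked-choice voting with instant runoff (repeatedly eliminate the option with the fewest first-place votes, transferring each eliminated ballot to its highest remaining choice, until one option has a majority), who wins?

Design 2

Round 1: Design 5 2, Design 2 2, Design 8 1. Design 8 has the fewest and is eliminated.
Round 2: Design 2 3, Design 5 2. Design 2 has a majority.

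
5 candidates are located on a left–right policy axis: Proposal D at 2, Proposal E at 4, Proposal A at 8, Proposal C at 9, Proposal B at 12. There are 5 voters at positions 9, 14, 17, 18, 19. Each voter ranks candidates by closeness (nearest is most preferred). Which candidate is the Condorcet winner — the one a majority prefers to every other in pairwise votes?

Proposal B

With single-peaked preferences on a line, the Condorcet winner is the candidate closest to the median voter.
The median voter (position 17) is closest to Proposal B at 12.
Check: Proposal B vs Proposal C — voters closer to Proposal B: 4 of 5.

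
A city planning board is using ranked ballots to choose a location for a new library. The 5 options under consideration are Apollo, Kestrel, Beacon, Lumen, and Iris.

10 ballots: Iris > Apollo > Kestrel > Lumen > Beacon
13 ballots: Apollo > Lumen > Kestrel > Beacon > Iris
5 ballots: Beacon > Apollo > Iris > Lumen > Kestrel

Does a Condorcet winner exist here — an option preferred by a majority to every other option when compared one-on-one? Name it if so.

Apollo

Head-to-head results (28 voters total):
Apollo vs Kestrel: Apollo wins 28–0.
Apollo vs Beacon: Apollo wins 23–5.
Apollo vs Lumen: Apollo wins 28–0.
Apollo vs Iris: Apollo wins 18–10.
Kestrel vs Beacon: Kestrel wins 23–5.
Kestrel vs Lumen: Lumen wins 18–10.
Kestrel vs Iris: Iris wins 15–13.
Beacon vs Lumen: Lumen wins 23–5.
Beacon vs Iris: Beacon wins 18–10.
Lumen vs Iris: Iris wins 15–13.
Apollo beats each rival — Kestrel (28–0), Beacon (23–5), Lumen (28–0), Iris (18–10) — so Apollo is the Condorcet winner.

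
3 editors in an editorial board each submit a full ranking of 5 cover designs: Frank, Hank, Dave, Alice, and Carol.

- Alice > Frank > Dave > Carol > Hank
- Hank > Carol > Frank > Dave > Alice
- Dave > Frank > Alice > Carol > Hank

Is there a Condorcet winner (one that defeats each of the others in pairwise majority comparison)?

Yes

Head-to-head results (3 voters total):
Frank vs Hank: Frank wins 2–1.
Frank vs Dave: Frank wins 2–1.
Frank vs Alice: Frank wins 2–1.
Frank vs Carol: Frank wins 2–1.
Hank vs Dave: Dave wins 2–1.
Hank vs Alice: Alice wins 2–1.
Hank vs Carol: Carol wins 2–1.
Dave vs Alice: Dave wins 2–1.
Dave vs Carol: Dave wins 2–1.
Alice vs Carol: Alice wins 2–1.
Frank beats each rival — Hank (2–1), Dave (2–1), Alice (2–1), Carol (2–1) — so Frank is the Condorcet winner.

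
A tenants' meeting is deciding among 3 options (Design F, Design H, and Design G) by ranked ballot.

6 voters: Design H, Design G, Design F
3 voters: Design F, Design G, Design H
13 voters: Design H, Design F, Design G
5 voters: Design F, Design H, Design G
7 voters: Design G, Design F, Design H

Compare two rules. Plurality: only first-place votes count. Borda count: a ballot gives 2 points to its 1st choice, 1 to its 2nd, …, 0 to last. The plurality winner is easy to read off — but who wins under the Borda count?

Plurality first-place counts: Design F 8, Design H 19, Design G 7 → Design H.
Borda totals: Design F 36, Design H 43, Design G 23 → Design H.

Design H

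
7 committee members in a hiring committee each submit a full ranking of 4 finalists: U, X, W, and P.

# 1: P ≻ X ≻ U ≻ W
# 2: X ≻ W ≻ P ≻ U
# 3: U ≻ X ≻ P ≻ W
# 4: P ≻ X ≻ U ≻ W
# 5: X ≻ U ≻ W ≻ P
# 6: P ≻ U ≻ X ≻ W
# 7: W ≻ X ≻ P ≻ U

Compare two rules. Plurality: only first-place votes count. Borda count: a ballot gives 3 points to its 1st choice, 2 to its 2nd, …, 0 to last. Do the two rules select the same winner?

Plurality first-place counts: U 1, X 2, W 1, P 3 → P.
Borda totals: U 9, X 15, W 6, P 12 → X.
The two rules disagree: plurality picks P, Borda picks X.

No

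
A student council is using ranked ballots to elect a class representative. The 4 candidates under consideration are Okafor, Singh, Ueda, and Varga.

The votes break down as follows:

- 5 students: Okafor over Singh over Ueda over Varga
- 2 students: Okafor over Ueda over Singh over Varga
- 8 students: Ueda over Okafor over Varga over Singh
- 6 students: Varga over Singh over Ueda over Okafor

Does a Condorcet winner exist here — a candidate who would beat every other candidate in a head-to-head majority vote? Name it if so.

None — there is no Condorcet winner

Head-to-head results (21 voters total):
Okafor vs Singh: Okafor wins 15–6.
Okafor vs Ueda: Ueda wins 14–7.
Okafor vs Varga: Okafor wins 15–6.
Singh vs Ueda: Singh wins 11–10.
Singh vs Varga: Varga wins 14–7.
Ueda vs Varga: Ueda wins 15–6.
No candidate beats all others: Okafor beats Singh beats Ueda beats Okafor, a majority cycle.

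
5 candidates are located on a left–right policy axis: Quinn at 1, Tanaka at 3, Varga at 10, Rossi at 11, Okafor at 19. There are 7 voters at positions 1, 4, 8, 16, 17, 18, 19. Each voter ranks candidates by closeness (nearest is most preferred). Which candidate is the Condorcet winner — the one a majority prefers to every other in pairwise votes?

With single-peaked preferences on a line, the Condorcet winner is the candidate closest to the median voter.
The median voter (position 16) is closest to Okafor at 19.
Check: Okafor vs Rossi — voters closer to Okafor: 4 of 7.

Okafor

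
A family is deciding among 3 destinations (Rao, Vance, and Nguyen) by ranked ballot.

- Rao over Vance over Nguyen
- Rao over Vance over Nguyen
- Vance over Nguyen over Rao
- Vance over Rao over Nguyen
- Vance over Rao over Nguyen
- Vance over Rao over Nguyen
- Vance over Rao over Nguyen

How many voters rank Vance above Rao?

5

Ballots ranking Vance above Rao: 5.
Ballots ranking Rao above Vance: 2.
So 5 of 7 voters prefer Vance to Rao.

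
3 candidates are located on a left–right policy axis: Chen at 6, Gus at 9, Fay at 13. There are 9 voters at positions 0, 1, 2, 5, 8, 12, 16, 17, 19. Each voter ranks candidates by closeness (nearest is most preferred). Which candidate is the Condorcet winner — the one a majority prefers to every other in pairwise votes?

With single-peaked preferences on a line, the Condorcet winner is the candidate closest to the median voter.
The median voter (position 8) is closest to Gus at 9.
Check: Gus vs Chen — voters closer to Gus: 5 of 9.

Gus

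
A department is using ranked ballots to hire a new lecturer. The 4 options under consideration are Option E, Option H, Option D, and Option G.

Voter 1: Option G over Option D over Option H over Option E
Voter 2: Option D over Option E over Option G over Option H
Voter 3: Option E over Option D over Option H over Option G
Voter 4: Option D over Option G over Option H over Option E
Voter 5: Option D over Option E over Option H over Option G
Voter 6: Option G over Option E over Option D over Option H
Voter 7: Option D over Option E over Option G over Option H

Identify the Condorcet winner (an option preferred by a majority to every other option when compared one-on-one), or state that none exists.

Head-to-head results (7 voters total):
Option E vs Option H: Option E wins 5–2.
Option E vs Option D: Option D wins 5–2.
Option E vs Option G: Option E wins 4–3.
Option H vs Option D: Option D wins 7–0.
Option H vs Option G: Option G wins 5–2.
Option D vs Option G: Option D wins 5–2.
Option D beats each rival — Option E (5–2), Option H (7–0), Option G (5–2) — so Option D is the Condorcet winner.

Option D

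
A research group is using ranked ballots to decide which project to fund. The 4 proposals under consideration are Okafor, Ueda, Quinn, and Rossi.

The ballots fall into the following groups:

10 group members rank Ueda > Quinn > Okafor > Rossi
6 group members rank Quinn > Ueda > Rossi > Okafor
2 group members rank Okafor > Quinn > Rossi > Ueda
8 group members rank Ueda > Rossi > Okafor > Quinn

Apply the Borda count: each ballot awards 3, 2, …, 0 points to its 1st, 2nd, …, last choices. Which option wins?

Ueda

Borda scores:
  Okafor: 10·1 + 6·0 + 2·3 + 8·1 = 24
  Ueda: 10·3 + 6·2 + 2·0 + 8·3 = 66
  Quinn: 10·2 + 6·3 + 2·2 + 8·0 = 42
  Rossi: 10·0 + 6·1 + 2·1 + 8·2 = 24
Ueda has the highest total.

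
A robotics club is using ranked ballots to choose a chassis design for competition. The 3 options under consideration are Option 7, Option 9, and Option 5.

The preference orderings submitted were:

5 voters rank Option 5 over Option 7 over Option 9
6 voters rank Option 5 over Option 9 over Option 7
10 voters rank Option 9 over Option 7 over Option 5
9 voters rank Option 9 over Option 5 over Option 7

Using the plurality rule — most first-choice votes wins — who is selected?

First-place vote totals:
  Option 7: 0
  Option 9: 19
  Option 5: 11
Option 9 has the most first-place votes.

Option 9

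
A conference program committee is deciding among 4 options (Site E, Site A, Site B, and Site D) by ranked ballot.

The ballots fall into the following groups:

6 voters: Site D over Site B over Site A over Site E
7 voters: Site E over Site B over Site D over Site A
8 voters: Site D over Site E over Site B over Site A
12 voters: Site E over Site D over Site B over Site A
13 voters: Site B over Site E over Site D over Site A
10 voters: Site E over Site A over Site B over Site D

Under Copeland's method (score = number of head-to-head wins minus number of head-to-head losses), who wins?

Site E

Pairwise results:
  Site E vs Site A: Site E wins 50–6.
  Site E vs Site B: Site E wins 37–19.
  Site E vs Site D: Site E wins 42–14.
  Site A vs Site B: Site B wins 46–10.
  Site A vs Site D: Site D wins 46–10.
  Site B vs Site D: Site B wins 30–26.
Copeland scores (wins − losses):
  Site E: 3 − 0 = 3
  Site A: 0 − 3 = -3
  Site B: 2 − 1 = 1
  Site D: 1 − 2 = -1
Site E has the best Copeland score.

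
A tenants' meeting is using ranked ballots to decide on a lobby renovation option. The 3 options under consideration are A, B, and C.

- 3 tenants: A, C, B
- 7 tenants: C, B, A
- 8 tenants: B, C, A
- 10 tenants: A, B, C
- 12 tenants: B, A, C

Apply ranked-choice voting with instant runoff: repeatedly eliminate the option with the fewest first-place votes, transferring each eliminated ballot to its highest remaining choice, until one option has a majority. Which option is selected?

B

Round 1: B 20, A 13, C 7. C has the fewest and is eliminated.
Round 2: B 27, A 13. B has a majority.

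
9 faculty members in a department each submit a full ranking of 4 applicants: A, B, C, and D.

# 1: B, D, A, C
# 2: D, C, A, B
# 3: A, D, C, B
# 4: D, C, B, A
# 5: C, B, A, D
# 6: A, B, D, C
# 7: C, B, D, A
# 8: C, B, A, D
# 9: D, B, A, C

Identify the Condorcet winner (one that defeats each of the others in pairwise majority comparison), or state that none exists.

Head-to-head results (9 voters total):
A vs B: B wins 6–3.
A vs C: C wins 5–4.
A vs D: D wins 5–4.
B vs C: C wins 6–3.
B vs D: B wins 5–4.
C vs D: D wins 6–3.
No candidate beats all others: B beats D beats C beats B, a majority cycle.

None — there is no Condorcet winner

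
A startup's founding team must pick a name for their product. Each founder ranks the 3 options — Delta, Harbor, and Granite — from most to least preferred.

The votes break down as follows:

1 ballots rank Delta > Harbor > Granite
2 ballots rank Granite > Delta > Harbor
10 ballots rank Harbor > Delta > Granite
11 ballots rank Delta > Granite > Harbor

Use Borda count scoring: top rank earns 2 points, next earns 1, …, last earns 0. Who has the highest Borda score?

Borda scores:
  Delta: 2 + 2·1 + 10·1 + 11·2 = 36
  Harbor: 1 + 2·0 + 10·2 + 11·0 = 21
  Granite: 0 + 2·2 + 10·0 + 11·1 = 15
Delta has the highest total.

Delta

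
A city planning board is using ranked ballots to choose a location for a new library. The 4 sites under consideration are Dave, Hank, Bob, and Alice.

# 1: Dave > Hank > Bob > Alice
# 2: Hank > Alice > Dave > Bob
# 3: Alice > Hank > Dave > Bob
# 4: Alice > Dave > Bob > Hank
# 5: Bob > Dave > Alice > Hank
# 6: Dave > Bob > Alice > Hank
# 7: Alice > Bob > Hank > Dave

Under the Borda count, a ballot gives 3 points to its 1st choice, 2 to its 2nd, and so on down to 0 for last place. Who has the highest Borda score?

Borda scores:
  Dave: 3 + 1 + 1 + 2 + 2 + 3 + 0 = 12
  Hank: 2 + 3 + 2 + 0 + 0 + 0 + 1 = 8
  Bob: 1 + 0 + 0 + 1 + 3 + 2 + 2 = 9
  Alice: 0 + 2 + 3 + 3 + 1 + 1 + 3 = 13
Alice has the highest total.

Alice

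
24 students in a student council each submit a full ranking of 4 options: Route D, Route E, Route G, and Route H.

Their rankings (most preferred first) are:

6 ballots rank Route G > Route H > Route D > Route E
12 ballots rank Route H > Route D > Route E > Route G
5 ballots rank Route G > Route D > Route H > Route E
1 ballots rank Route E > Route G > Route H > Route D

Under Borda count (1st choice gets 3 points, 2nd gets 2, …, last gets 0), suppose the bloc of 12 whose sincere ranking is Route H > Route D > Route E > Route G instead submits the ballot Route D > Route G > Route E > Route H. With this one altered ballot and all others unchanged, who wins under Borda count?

Route G

Borda totals with the altered ballot: Route D 52, Route E 15, Route G 59, Route H 18.
The switch changes the winner from Route H to Route G.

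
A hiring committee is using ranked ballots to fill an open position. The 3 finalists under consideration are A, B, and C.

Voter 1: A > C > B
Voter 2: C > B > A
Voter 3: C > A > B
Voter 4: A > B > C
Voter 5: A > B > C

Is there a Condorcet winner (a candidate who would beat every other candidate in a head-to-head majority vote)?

Head-to-head results (5 voters total):
A vs B: A wins 4–1.
A vs C: A wins 3–2.
B vs C: C wins 3–2.
A beats each rival — B (4–1), C (3–2) — so A is the Condorcet winner.

Yes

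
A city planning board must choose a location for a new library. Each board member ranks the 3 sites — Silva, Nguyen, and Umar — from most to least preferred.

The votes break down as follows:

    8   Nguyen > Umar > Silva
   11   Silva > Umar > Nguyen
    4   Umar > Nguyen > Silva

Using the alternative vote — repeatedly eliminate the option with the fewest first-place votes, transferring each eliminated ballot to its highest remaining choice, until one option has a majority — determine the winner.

Nguyen

Round 1: Silva 11, Nguyen 8, Umar 4. Umar has the fewest and is eliminated.
Round 2: Nguyen 12, Silva 11. Nguyen has a majority.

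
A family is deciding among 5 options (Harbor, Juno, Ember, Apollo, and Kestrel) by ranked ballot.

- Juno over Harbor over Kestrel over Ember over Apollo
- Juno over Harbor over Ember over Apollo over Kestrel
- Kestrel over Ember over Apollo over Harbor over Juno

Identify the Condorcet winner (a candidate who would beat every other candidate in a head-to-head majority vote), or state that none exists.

Juno

Head-to-head results (3 voters total):
Harbor vs Juno: Juno wins 2–1.
Harbor vs Ember: Harbor wins 2–1.
Harbor vs Apollo: Harbor wins 2–1.
Harbor vs Kestrel: Harbor wins 2–1.
Juno vs Ember: Juno wins 2–1.
Juno vs Apollo: Juno wins 2–1.
Juno vs Kestrel: Juno wins 2–1.
Ember vs Apollo: Ember wins 3–0.
Ember vs Kestrel: Kestrel wins 2–1.
Apollo vs Kestrel: Kestrel wins 2–1.
Juno beats each rival — Harbor (2–1), Ember (2–1), Apollo (2–1), Kestrel (2–1) — so Juno is the Condorcet winner.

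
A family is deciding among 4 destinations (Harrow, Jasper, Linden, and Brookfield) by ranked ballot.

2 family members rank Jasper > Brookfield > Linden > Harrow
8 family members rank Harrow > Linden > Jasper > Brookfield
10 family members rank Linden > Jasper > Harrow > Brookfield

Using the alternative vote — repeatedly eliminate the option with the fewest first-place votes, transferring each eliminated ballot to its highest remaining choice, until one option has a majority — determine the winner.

Round 1: Linden 10, Harrow 8, Jasper 2, Brookfield 0. Brookfield has the fewest and is eliminated.
Round 2: Linden 10, Harrow 8, Jasper 2. Jasper has the fewest and is eliminated.
Round 3: Linden 12, Harrow 8. Linden has a majority.

Linden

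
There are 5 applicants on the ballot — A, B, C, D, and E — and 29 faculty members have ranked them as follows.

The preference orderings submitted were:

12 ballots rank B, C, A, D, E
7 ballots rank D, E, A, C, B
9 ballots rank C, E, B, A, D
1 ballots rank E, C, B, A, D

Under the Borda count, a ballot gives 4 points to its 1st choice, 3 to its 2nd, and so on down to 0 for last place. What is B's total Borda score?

68

Borda scores:
  A: 12·2 + 7·2 + 9·1 + 1 = 48
  B: 12·4 + 7·0 + 9·2 + 2 = 68
  C: 12·3 + 7·1 + 9·4 + 3 = 82
  D: 12·1 + 7·4 + 9·0 + 0 = 40
  E: 12·0 + 7·3 + 9·3 + 4 = 52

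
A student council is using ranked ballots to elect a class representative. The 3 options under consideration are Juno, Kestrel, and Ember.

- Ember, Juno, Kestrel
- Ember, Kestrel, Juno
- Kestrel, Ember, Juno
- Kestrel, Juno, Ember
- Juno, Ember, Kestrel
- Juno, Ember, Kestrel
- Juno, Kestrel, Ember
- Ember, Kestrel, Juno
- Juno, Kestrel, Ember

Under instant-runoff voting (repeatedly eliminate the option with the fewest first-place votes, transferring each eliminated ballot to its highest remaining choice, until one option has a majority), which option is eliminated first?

Kestrel

Round 1: Juno 4, Ember 3, Kestrel 2. Kestrel has the fewest and is eliminated.
Round 2: Juno 5, Ember 4. Juno has a majority.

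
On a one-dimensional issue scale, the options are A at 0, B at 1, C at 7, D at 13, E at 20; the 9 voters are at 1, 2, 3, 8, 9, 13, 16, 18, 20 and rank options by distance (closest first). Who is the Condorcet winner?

With single-peaked preferences on a line, the Condorcet winner is the candidate closest to the median voter.
The median voter (position 9) is closest to C at 7.
Check: C vs B — voters closer to C: 6 of 9.

C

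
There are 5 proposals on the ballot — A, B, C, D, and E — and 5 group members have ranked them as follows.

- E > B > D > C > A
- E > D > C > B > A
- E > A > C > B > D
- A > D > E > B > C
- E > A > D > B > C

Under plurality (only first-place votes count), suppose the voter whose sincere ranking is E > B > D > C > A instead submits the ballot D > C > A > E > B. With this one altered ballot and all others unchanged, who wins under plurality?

First-place totals with the altered ballot: A 1, B 0, C 0, D 1, E 3.
The winner is unchanged: still E.

E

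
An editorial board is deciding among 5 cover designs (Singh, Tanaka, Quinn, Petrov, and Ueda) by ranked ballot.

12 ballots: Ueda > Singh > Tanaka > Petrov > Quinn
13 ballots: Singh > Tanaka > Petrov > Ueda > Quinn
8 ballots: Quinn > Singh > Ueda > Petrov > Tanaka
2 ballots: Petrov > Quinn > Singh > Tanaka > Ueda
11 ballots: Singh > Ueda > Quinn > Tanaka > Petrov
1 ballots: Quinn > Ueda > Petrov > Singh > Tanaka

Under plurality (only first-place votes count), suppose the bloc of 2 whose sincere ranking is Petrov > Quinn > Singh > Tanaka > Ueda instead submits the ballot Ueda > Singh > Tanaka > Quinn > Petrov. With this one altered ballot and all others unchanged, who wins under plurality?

Singh

First-place totals with the altered ballot: Singh 24, Tanaka 0, Quinn 9, Petrov 0, Ueda 14.
The winner is unchanged: still Singh.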